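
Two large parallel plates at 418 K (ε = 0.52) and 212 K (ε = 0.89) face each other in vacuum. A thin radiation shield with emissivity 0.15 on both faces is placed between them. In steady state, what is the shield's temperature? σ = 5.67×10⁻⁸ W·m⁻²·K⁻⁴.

T_s ≈ 353 K

In steady state the net flux on the hot side equals that on the cold side.
σ(T₁⁴−T_s⁴)/D₁ = σ(T_s⁴−T₂⁴)/D₂, with D₁ = 1/ε₁+1/ε_s−1 = 7.590, D₂ = 1/ε_s+1/ε₂−1 = 6.790.
Solve for T_s⁴: T_s⁴ = (D₂·T₁⁴ + D₁·T₂⁴)/(D₁+D₂) = 1.548×10¹⁰ K⁴.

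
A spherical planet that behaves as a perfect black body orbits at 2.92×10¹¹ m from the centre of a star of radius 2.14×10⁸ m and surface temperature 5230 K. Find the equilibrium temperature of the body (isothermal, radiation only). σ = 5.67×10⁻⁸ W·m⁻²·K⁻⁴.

T ≈ 100 K

The star's surface emits σT_*⁴; at distance d the flux is S = σT_*⁴(R_*/d)².
S = 5.67×10⁻⁸·(5230)⁴·(2.14×10⁸/2.92×10¹¹)² = 22.79 W/m².
For an isothermal sphere T⁴ = (1−a)S/(4σ) = 1.005×10⁸ K⁴.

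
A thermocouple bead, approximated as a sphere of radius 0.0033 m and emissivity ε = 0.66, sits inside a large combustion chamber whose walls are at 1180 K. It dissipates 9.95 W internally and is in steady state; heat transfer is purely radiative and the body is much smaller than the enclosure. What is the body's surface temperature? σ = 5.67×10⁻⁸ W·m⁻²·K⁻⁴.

For a small grey body in a large enclosure, net radiated power = εσA(T⁴ − T_w⁴).
Steady state: P = εσA(T⁴ − T_w⁴) with A = 4πr² = 1.368×10⁻⁴ m².
T⁴ = P/(εσA) + T_w⁴ = 9.95/(0.66·5.67×10⁻⁸·1.368×10⁻⁴) + (1180)⁴
    = 1.943×10¹² + 1.939×10¹² = 3.882×10¹² K⁴.

T ≈ 1400 K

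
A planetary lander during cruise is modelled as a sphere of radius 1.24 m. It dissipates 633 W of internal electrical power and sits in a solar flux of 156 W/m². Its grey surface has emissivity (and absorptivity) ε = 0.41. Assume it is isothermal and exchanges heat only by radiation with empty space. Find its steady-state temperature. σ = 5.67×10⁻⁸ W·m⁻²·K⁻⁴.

At steady state, absorbed solar power + internal power = radiated power.
Absorbed: α·S·A_cross = 0.41·156·4.831 = 309.0 W (cross-section πr²).
Total input = 309.0 + 633 = 942.0 W.
Radiated: εσ·A_surf·T⁴ with A_surf = 4πr² = 19.32 m².
T⁴ = 942.0/(0.41·5.67×10⁻⁸·19.32) = 2.097×10⁹ K⁴.

T ≈ 214 K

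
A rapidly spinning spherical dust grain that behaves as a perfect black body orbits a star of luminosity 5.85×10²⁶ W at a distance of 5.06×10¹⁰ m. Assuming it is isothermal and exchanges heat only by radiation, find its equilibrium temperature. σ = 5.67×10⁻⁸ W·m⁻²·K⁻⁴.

First find the stellar flux at distance d: S = L/(4πd²) = 5.85×10²⁶/(4π·(5.06×10¹⁰)²) = 18180 W/m².
For an isothermal sphere, absorbed (1−a)S·πr² = emitted σ·4πr²·T⁴, so T⁴ = (1−a)S/(4σ).
T⁴ = 1.00·18180/(4·5.67×10⁻⁸) = 8.017×10¹⁰ K⁴.

T ≈ 532 K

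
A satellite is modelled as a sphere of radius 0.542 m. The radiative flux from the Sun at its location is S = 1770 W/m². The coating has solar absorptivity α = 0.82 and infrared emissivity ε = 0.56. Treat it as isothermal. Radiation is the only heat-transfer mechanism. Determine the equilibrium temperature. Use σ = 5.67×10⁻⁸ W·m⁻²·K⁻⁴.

T ≈ 327 K

At equilibrium, absorbed power = emitted power.
Absorbing cross-section = πr² = 0.9229 m²; emitting surface = 4πr² = 3.692 m² (ratio 4).
αS·A_cross = εσ·A_surf·T⁴  ⇒  T⁴ = αS/(ε·4σ).
T⁴ = 0.820·1770/(0.56·4·5.67×10⁻⁸) = 1.143×10¹⁰ K⁴.
T = (1.143×10¹⁰)^(1/4).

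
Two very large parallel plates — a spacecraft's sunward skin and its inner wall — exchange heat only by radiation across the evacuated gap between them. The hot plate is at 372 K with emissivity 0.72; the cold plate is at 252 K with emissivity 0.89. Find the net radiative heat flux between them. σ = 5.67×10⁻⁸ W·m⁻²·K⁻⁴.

q ≈ 567 W/m²

For two infinite grey parallel plates, q = σ(T₁⁴ − T₂⁴)/(1/ε₁ + 1/ε₂ − 1).
T₁⁴ − T₂⁴ = 1.915×10¹⁰ − 4.033×10⁹ = 1.512×10¹⁰ K⁴.
1/ε₁ + 1/ε₂ − 1 = 1.389 + 1.124 − 1 = 1.512.
q = 5.67×10⁻⁸ × 1.512×10¹⁰ / 1.512.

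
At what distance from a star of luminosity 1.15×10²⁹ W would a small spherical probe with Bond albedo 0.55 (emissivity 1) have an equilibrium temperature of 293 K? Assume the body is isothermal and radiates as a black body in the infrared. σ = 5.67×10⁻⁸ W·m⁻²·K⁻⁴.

d ≈ 1.57×10¹² m

For an isothermal black-emitting sphere, (1−a)S·πr² = σ·4πr²·T⁴ ⇒ S = 4σT⁴/(1−a).
S = 4·5.67×10⁻⁸·(293)⁴/0.450 = 3715 W/m².
Flux falls as S = L/(4πd²), so d = √(L/(4πS)) = √(1.15×10²⁹/(4π·3715)).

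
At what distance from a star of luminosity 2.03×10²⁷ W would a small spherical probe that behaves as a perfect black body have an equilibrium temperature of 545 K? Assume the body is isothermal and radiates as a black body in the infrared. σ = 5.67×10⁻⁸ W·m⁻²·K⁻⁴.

For an isothermal black-emitting sphere, (1−a)S·πr² = σ·4πr²·T⁴ ⇒ S = 4σT⁴/(1−a).
S = 4·5.67×10⁻⁸·(545)⁴/1.00 = 20010 W/m².
Flux falls as S = L/(4πd²), so d = √(L/(4πS)) = √(2.03×10²⁷/(4π·20010)).

d ≈ 8.99×10¹⁰ m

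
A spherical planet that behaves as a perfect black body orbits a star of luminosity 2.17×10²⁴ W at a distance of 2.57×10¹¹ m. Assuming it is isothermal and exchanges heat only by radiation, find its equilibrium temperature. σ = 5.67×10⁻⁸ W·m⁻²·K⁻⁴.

T ≈ 58.3 K

First find the stellar flux at distance d: S = L/(4πd²) = 2.17×10²⁴/(4π·(2.57×10¹¹)²) = 2.614 W/m².
For an isothermal sphere, absorbed (1−a)S·πr² = emitted σ·4πr²·T⁴, so T⁴ = (1−a)S/(4σ).
T⁴ = 1.00·2.614/(4·5.67×10⁻⁸) = 1.153×10⁷ K⁴.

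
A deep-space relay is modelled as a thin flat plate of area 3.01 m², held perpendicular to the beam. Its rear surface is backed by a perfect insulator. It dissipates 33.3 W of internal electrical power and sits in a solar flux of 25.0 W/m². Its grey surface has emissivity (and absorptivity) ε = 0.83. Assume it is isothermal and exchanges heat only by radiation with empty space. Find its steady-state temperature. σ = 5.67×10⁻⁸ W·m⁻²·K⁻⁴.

T ≈ 161 K

At steady state, absorbed solar power + internal power = radiated power.
Absorbed: α·S·A_cross = 0.83·25.0·3.010 = 62.46 W (cross-section A).
Total input = 62.46 + 33.3 = 95.76 W.
Radiated: εσ·A_surf·T⁴ with A_surf = A = 3.010 m².
T⁴ = 95.76/(0.83·5.67×10⁻⁸·3.010) = 6.760×10⁸ K⁴.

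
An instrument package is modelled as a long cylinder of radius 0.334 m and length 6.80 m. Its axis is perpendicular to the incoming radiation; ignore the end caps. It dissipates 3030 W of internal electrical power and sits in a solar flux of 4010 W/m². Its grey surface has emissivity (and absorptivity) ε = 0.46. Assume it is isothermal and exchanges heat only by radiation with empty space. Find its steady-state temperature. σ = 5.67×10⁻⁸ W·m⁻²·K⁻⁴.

T ≈ 418 K

At steady state, absorbed solar power + internal power = radiated power.
Absorbed: α·S·A_cross = 0.46·4010·4.542 = 8379 W (cross-section 2rL).
Total input = 8379 + 3030 = 11410 W.
Radiated: εσ·A_surf·T⁴ with A_surf = 2πrL = 14.27 m².
T⁴ = 11410/(0.46·5.67×10⁻⁸·14.27) = 3.065×10¹⁰ K⁴.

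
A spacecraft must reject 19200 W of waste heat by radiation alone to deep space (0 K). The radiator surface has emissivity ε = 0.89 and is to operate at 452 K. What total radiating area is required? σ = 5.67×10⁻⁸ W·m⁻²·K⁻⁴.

A ≈ 9.12 m²

P = εσA T⁴ ⇒ A = P/(εσT⁴).
T⁴ = 4.174×10¹⁰ K⁴.
A = 19200/(0.89 × 5.67×10⁻⁸ × 4.174×10¹⁰).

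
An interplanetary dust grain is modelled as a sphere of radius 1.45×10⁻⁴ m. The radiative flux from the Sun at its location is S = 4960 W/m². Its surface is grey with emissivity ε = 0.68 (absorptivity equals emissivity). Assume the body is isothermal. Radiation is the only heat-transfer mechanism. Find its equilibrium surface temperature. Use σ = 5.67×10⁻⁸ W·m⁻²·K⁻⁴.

At equilibrium, absorbed power = emitted power.
Absorbing cross-section = πr² = 6.605×10⁻⁸ m²; emitting surface = 4πr² = 2.642×10⁻⁷ m² (ratio 4).
εS·A_cross = εσ·A_surf·T⁴  ⇒  T⁴ = S/(4σ)   (ε cancels).
T⁴ = 4960/(4·5.67×10⁻⁸) = 2.187×10¹⁰ K⁴.
T = (2.187×10¹⁰)^(1/4).

T ≈ 385 K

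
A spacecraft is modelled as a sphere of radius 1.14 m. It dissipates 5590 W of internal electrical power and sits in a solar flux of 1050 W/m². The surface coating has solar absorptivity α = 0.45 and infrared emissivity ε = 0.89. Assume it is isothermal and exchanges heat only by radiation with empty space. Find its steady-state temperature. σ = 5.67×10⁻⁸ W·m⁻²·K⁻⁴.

At steady state, absorbed solar power + internal power = radiated power.
Absorbed: α·S·A_cross = 0.45·1050·4.083 = 1929 W (cross-section πr²).
Total input = 1929 + 5590 = 7519 W.
Radiated: εσ·A_surf·T⁴ with A_surf = 4πr² = 16.33 m².
T⁴ = 7519/(0.89·5.67×10⁻⁸·16.33) = 9.124×10⁹ K⁴.

T ≈ 309 K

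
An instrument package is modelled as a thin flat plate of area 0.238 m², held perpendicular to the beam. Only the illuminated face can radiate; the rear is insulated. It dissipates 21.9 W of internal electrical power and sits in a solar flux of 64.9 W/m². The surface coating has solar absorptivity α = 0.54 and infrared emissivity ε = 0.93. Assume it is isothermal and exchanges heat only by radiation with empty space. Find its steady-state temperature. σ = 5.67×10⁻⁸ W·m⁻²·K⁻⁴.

At steady state, absorbed solar power + internal power = radiated power.
Absorbed: α·S·A_cross = 0.54·64.9·0.2380 = 8.341 W (cross-section A).
Total input = 8.341 + 21.9 = 30.24 W.
Radiated: εσ·A_surf·T⁴ with A_surf = A = 0.2380 m².
T⁴ = 30.24/(0.93·5.67×10⁻⁸·0.2380) = 2.410×10⁹ K⁴.

T ≈ 222 K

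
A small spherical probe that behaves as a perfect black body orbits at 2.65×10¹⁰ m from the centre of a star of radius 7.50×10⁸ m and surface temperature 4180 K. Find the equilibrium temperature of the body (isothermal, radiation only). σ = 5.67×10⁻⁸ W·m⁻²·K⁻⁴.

The star's surface emits σT_*⁴; at distance d the flux is S = σT_*⁴(R_*/d)².
S = 5.67×10⁻⁸·(4180)⁴·(7.50×10⁸/2.65×10¹⁰)² = 13860 W/m².
For an isothermal sphere T⁴ = (1−a)S/(4σ) = 6.113×10¹⁰ K⁴.

T ≈ 497 K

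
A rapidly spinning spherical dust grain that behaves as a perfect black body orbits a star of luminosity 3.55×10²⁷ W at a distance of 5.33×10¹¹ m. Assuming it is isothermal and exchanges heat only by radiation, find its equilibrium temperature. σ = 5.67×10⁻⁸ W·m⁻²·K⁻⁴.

T ≈ 257 K

First find the stellar flux at distance d: S = L/(4πd²) = 3.55×10²⁷/(4π·(5.33×10¹¹)²) = 994.4 W/m².
For an isothermal sphere, absorbed (1−a)S·πr² = emitted σ·4πr²·T⁴, so T⁴ = (1−a)S/(4σ).
T⁴ = 1.00·994.4/(4·5.67×10⁻⁸) = 4.385×10⁹ K⁴.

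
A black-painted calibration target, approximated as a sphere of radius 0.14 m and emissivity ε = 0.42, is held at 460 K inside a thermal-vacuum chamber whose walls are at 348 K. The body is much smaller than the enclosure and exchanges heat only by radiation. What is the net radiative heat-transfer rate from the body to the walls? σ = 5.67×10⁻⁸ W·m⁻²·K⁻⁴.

For a small grey body in a large enclosure: P_net = εσA(T_body⁴ − T_wall⁴).
A = 4πr² = 0.2463 m²; T_body⁴ − T_wall⁴ = 4.477×10¹⁰ − 1.467×10¹⁰ = 3.011×10¹⁰ K⁴.
|P_net| = 0.42·5.67×10⁻⁸·0.2463·3.011×10¹⁰.

P_net ≈ 177 W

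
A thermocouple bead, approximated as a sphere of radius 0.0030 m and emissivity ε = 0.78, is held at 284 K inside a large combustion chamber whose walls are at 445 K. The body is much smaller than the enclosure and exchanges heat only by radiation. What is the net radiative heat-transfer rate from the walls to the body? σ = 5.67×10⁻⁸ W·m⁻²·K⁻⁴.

For a small grey body in a large enclosure: P_net = εσA(T_body⁴ − T_wall⁴).
A = 4πr² = 1.131×10⁻⁴ m²; T_body⁴ − T_wall⁴ = 6.505×10⁹ − 3.921×10¹⁰ = -3.271×10¹⁰ K⁴.
|P_net| = 0.78·5.67×10⁻⁸·1.131×10⁻⁴·3.271×10¹⁰.

P_net ≈ 0.164 W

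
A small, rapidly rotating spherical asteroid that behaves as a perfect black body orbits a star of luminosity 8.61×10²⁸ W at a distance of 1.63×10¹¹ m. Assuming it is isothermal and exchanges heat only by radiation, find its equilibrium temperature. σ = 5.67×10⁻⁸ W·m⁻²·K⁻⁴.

T ≈ 1030 K

First find the stellar flux at distance d: S = L/(4πd²) = 8.61×10²⁸/(4π·(1.63×10¹¹)²) = 2.579×10⁵ W/m².
For an isothermal sphere, absorbed (1−a)S·πr² = emitted σ·4πr²·T⁴, so T⁴ = (1−a)S/(4σ).
T⁴ = 1.00·2.579×10⁵/(4·5.67×10⁻⁸) = 1.137×10¹² K⁴.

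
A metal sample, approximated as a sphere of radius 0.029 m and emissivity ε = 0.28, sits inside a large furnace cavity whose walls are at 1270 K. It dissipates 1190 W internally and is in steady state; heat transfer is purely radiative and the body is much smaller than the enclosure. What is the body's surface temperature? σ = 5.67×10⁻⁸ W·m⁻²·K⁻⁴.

For a small grey body in a large enclosure, net radiated power = εσA(T⁴ − T_w⁴).
Steady state: P = εσA(T⁴ − T_w⁴) with A = 4πr² = 0.01057 m².
T⁴ = P/(εσA) + T_w⁴ = 1190/(0.28·5.67×10⁻⁸·0.01057) + (1270)⁴
    = 7.093×10¹² + 2.601×10¹² = 9.694×10¹² K⁴.

T ≈ 1760 K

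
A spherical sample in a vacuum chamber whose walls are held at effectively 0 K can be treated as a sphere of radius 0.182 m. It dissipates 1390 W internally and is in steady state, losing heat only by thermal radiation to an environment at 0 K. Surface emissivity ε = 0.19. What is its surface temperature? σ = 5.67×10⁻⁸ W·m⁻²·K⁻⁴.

T ≈ 746 K

Steady state: internal power = radiated power, P = εσA T⁴.
Radiating area A = 4πr² = 0.4162 m².
T⁴ = P/(εσA) = 1390/(0.19·5.67×10⁻⁸·0.4162) = 3.100×10¹¹ K⁴.
T = (3.100×10¹¹)^(1/4).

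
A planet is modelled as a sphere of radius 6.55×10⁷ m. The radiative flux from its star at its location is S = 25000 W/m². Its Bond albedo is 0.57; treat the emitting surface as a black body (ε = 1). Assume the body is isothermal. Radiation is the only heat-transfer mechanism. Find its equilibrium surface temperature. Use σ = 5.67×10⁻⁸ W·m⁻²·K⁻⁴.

At equilibrium, absorbed power = emitted power.
Absorbing cross-section = πr² = 1.348×10¹⁶ m²; emitting surface = 4πr² = 5.391×10¹⁶ m² (ratio 4).
(1−a)S·A_cross = εσ·A_surf·T⁴  ⇒  T⁴ = (1−a)S/(4σ).
T⁴ = 0.430·25000/(4·5.67×10⁻⁸) = 4.740×10¹⁰ K⁴.
T = (4.740×10¹⁰)^(1/4).

T ≈ 467 K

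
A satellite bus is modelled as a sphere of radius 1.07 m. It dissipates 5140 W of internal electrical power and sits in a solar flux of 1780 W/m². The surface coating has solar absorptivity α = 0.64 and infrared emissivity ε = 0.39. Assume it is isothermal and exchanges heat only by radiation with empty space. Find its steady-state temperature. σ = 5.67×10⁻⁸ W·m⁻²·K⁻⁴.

At steady state, absorbed solar power + internal power = radiated power.
Absorbed: α·S·A_cross = 0.64·1780·3.597 = 4097 W (cross-section πr²).
Total input = 4097 + 5140 = 9237 W.
Radiated: εσ·A_surf·T⁴ with A_surf = 4πr² = 14.39 m².
T⁴ = 9237/(0.39·5.67×10⁻⁸·14.39) = 2.904×10¹⁰ K⁴.

T ≈ 413 K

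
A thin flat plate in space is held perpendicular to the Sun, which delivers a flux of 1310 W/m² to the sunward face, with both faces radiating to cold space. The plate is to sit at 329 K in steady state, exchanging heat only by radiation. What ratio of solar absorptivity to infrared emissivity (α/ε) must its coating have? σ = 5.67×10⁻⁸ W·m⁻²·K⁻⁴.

α/ε ≈ 1.01

Balance: αS·A = εσ·2A·T⁴ ⇒ α/ε = 2σT⁴/S.
α/ε = 2·5.67×10⁻⁸·(329)⁴/1310 = 2·5.67×10⁻⁸·1.172×10¹⁰/1310.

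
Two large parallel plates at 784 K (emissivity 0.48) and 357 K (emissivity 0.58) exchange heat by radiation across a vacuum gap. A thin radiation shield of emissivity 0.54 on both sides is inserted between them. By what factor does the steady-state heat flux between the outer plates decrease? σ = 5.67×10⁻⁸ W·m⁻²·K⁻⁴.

factor ≈ 1.96

Without shield: q₀ = σΔ(T⁴)/(1/ε₁+1/ε₂−1) with denominator 2.807.
With shield the two gaps are in series; the resistances add: (1/ε₁+1/ε_s−1)+(1/ε_s+1/ε₂−1) = 2.935+2.576 = 5.511.
Heat-flux ratio q₀/q = 5.511/2.807.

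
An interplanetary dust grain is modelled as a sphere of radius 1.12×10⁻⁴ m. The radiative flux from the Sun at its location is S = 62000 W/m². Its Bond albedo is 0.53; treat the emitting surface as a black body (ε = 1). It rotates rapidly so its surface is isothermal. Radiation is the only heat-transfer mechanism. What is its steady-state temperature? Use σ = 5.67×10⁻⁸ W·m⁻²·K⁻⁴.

At equilibrium, absorbed power = emitted power.
Absorbing cross-section = πr² = 3.941×10⁻⁸ m²; emitting surface = 4πr² = 1.576×10⁻⁷ m² (ratio 4).
(1−a)S·A_cross = εσ·A_surf·T⁴  ⇒  T⁴ = (1−a)S/(4σ).
T⁴ = 0.470·62000/(4·5.67×10⁻⁸) = 1.285×10¹¹ K⁴.
T = (1.285×10¹¹)^(1/4).

T ≈ 599 K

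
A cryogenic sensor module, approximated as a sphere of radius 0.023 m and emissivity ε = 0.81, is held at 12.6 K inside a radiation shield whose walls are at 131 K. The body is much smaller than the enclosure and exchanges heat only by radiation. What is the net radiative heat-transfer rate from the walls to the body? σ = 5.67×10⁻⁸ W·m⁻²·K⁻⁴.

P_net ≈ 0.0899 W

For a small grey body in a large enclosure: P_net = εσA(T_body⁴ − T_wall⁴).
A = 4πr² = 0.006648 m²; T_body⁴ − T_wall⁴ = 25200 − 2.945×10⁸ = -2.945×10⁸ K⁴.
|P_net| = 0.81·5.67×10⁻⁸·0.006648·2.945×10⁸.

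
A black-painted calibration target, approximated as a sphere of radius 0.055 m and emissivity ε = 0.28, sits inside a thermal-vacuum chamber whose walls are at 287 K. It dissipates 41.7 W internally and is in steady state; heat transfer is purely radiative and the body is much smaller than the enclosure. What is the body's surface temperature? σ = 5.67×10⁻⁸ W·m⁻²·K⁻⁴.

T ≈ 525 K

For a small grey body in a large enclosure, net radiated power = εσA(T⁴ − T_w⁴).
Steady state: P = εσA(T⁴ − T_w⁴) with A = 4πr² = 0.03801 m².
T⁴ = P/(εσA) + T_w⁴ = 41.7/(0.28·5.67×10⁻⁸·0.03801) + (287)⁴
    = 6.910×10¹⁰ + 6.785×10⁹ = 7.588×10¹⁰ K⁴.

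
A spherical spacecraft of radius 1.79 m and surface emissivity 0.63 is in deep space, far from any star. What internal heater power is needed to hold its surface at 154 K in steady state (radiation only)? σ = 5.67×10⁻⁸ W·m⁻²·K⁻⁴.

P ≈ 809 W

P = εσ·4πr²·T⁴.
4πr² = 40.26 m²; T⁴ = 5.624×10⁸ K⁴.
P = 0.63·5.67×10⁻⁸·40.26·5.624×10⁸.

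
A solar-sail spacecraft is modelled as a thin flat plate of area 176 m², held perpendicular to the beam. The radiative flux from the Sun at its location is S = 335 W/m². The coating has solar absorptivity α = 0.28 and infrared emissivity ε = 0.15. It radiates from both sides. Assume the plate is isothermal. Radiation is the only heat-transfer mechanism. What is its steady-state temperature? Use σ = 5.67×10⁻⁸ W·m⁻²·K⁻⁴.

T ≈ 273 K

At equilibrium, absorbed power = emitted power.
Absorbing cross-section = A = 176.0 m²; emitting surface = 2A = 352.0 m² (ratio 2).
αS·A_cross = εσ·A_surf·T⁴  ⇒  T⁴ = αS/(ε·2σ).
T⁴ = 0.280·335/(0.15·2·5.67×10⁻⁸) = 5.514×10⁹ K⁴.
T = (5.514×10⁹)^(1/4).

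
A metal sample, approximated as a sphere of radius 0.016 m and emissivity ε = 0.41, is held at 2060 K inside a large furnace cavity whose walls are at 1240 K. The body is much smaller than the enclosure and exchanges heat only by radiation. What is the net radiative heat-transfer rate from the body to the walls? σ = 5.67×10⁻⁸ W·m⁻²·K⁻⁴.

For a small grey body in a large enclosure: P_net = εσA(T_body⁴ − T_wall⁴).
A = 4πr² = 0.003217 m²; T_body⁴ − T_wall⁴ = 1.801×10¹³ − 2.364×10¹² = 1.564×10¹³ K⁴.
|P_net| = 0.41·5.67×10⁻⁸·0.003217·1.564×10¹³.

P_net ≈ 1170 W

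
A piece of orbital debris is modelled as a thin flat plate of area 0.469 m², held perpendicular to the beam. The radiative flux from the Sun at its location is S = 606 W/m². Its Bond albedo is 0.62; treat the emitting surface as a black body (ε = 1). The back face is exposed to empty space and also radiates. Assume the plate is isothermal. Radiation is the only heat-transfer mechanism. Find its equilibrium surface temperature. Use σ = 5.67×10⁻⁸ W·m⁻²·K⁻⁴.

T ≈ 212 K

At equilibrium, absorbed power = emitted power.
Absorbing cross-section = A = 0.4690 m²; emitting surface = 2A = 0.9380 m² (ratio 2).
(1−a)S·A_cross = εσ·A_surf·T⁴  ⇒  T⁴ = (1−a)S/(2σ).
T⁴ = 0.380·606/(2·5.67×10⁻⁸) = 2.031×10⁹ K⁴.
T = (2.031×10⁹)^(1/4).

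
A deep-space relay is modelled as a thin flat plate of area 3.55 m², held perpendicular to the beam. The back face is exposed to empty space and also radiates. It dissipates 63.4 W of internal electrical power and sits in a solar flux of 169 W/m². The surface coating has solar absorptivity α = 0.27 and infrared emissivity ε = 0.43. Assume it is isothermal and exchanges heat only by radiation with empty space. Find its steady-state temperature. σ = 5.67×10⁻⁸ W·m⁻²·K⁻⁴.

T ≈ 190 K

At steady state, absorbed solar power + internal power = radiated power.
Absorbed: α·S·A_cross = 0.27·169·3.550 = 162.0 W (cross-section A).
Total input = 162.0 + 63.4 = 225.4 W.
Radiated: εσ·A_surf·T⁴ with A_surf = 2A = 7.100 m².
T⁴ = 225.4/(0.43·5.67×10⁻⁸·7.100) = 1.302×10⁹ K⁴.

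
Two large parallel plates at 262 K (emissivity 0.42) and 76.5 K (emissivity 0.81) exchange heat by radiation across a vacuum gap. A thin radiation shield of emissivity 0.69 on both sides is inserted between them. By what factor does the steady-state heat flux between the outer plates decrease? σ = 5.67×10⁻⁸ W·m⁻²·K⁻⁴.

factor ≈ 1.73

Without shield: q₀ = σΔ(T⁴)/(1/ε₁+1/ε₂−1) with denominator 2.616.
With shield the two gaps are in series; the resistances add: (1/ε₁+1/ε_s−1)+(1/ε_s+1/ε₂−1) = 2.830+1.684 = 4.514.
Heat-flux ratio q₀/q = 4.514/2.616.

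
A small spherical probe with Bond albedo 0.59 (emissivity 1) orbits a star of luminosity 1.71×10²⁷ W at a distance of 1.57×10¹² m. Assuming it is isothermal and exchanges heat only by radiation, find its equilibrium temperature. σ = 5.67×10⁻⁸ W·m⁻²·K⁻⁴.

First find the stellar flux at distance d: S = L/(4πd²) = 1.71×10²⁷/(4π·(1.57×10¹²)²) = 55.21 W/m².
For an isothermal sphere, absorbed (1−a)S·πr² = emitted σ·4πr²·T⁴, so T⁴ = (1−a)S/(4σ).
T⁴ = 0.410·55.21/(4·5.67×10⁻⁸) = 9.980×10⁷ K⁴.

T ≈ 99.9 K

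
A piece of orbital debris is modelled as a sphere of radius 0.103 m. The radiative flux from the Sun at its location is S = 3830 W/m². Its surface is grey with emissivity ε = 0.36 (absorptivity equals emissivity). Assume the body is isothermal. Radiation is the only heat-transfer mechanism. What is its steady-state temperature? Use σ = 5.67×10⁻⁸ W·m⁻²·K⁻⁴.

T ≈ 360 K

At equilibrium, absorbed power = emitted power.
Absorbing cross-section = πr² = 0.03333 m²; emitting surface = 4πr² = 0.1333 m² (ratio 4).
εS·A_cross = εσ·A_surf·T⁴  ⇒  T⁴ = S/(4σ)   (ε cancels).
T⁴ = 3830/(4·5.67×10⁻⁸) = 1.689×10¹⁰ K⁴.
T = (1.689×10¹⁰)^(1/4).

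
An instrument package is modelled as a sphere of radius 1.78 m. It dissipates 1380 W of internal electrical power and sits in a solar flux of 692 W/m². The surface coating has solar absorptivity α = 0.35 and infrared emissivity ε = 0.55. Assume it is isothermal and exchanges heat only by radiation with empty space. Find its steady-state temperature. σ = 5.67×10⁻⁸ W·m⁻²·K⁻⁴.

At steady state, absorbed solar power + internal power = radiated power.
Absorbed: α·S·A_cross = 0.35·692·9.954 = 2411 W (cross-section πr²).
Total input = 2411 + 1380 = 3791 W.
Radiated: εσ·A_surf·T⁴ with A_surf = 4πr² = 39.82 m².
T⁴ = 3791/(0.55·5.67×10⁻⁸·39.82) = 3.053×10⁹ K⁴.

T ≈ 235 K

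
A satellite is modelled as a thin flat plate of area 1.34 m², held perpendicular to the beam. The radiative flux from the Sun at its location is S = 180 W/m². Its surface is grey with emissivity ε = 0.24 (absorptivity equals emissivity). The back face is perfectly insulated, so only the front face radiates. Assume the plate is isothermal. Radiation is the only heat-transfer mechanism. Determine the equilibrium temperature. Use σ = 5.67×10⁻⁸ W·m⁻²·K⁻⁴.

T ≈ 237 K

At equilibrium, absorbed power = emitted power.
Absorbing cross-section = A = 1.340 m²; emitting surface = A = 1.340 m² (ratio 1).
εS·A_cross = εσ·A_surf·T⁴  ⇒  T⁴ = S/(1σ)   (ε cancels).
T⁴ = 180/(1·5.67×10⁻⁸) = 3.175×10⁹ K⁴.
T = (3.175×10⁹)^(1/4).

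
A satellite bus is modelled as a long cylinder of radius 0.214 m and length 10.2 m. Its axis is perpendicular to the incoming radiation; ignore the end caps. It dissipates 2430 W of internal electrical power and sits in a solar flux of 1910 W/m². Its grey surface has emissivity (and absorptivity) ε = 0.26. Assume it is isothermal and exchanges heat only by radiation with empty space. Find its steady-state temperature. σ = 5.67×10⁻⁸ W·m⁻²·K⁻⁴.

T ≈ 388 K

At steady state, absorbed solar power + internal power = radiated power.
Absorbed: α·S·A_cross = 0.26·1910·4.366 = 2168 W (cross-section 2rL).
Total input = 2168 + 2430 = 4598 W.
Radiated: εσ·A_surf·T⁴ with A_surf = 2πrL = 13.71 m².
T⁴ = 4598/(0.26·5.67×10⁻⁸·13.71) = 2.274×10¹⁰ K⁴.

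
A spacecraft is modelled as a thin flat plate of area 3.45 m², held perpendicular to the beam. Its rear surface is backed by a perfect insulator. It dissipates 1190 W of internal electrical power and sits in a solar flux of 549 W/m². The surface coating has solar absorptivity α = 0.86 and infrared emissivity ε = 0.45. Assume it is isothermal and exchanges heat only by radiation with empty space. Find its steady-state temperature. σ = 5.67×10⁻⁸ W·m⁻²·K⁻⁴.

T ≈ 423 K

At steady state, absorbed solar power + internal power = radiated power.
Absorbed: α·S·A_cross = 0.86·549·3.450 = 1629 W (cross-section A).
Total input = 1629 + 1190 = 2819 W.
Radiated: εσ·A_surf·T⁴ with A_surf = A = 3.450 m².
T⁴ = 2819/(0.45·5.67×10⁻⁸·3.450) = 3.202×10¹⁰ K⁴.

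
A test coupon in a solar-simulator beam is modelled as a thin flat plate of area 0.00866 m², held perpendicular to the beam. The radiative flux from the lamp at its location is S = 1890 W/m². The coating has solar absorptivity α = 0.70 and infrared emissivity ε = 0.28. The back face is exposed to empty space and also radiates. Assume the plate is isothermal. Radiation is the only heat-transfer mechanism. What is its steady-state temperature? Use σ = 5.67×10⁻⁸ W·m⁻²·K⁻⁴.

At equilibrium, absorbed power = emitted power.
Absorbing cross-section = A = 0.008660 m²; emitting surface = 2A = 0.01732 m² (ratio 2).
αS·A_cross = εσ·A_surf·T⁴  ⇒  T⁴ = αS/(ε·2σ).
T⁴ = 0.700·1890/(0.28·2·5.67×10⁻⁸) = 4.167×10¹⁰ K⁴.
T = (4.167×10¹⁰)^(1/4).

T ≈ 452 K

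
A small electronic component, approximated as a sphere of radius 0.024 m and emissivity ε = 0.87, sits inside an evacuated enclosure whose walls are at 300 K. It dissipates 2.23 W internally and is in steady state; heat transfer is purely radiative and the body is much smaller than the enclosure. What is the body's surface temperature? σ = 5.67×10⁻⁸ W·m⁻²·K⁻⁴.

For a small grey body in a large enclosure, net radiated power = εσA(T⁴ − T_w⁴).
Steady state: P = εσA(T⁴ − T_w⁴) with A = 4πr² = 0.007238 m².
T⁴ = P/(εσA) + T_w⁴ = 2.23/(0.87·5.67×10⁻⁸·0.007238) + (300)⁴
    = 6.246×10⁹ + 8.100×10⁹ = 1.435×10¹⁰ K⁴.

T ≈ 346 K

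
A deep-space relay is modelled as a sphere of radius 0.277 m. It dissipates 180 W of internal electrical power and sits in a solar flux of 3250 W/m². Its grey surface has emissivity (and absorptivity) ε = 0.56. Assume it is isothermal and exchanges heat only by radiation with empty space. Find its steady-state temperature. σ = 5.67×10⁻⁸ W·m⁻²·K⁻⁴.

At steady state, absorbed solar power + internal power = radiated power.
Absorbed: α·S·A_cross = 0.56·3250·0.2411 = 438.7 W (cross-section πr²).
Total input = 438.7 + 180 = 618.7 W.
Radiated: εσ·A_surf·T⁴ with A_surf = 4πr² = 0.9642 m².
T⁴ = 618.7/(0.56·5.67×10⁻⁸·0.9642) = 2.021×10¹⁰ K⁴.

T ≈ 377 K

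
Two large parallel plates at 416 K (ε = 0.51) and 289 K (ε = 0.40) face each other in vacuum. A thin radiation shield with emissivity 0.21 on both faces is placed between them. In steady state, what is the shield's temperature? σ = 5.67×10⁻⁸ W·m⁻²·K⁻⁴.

In steady state the net flux on the hot side equals that on the cold side.
σ(T₁⁴−T_s⁴)/D₁ = σ(T_s⁴−T₂⁴)/D₂, with D₁ = 1/ε₁+1/ε_s−1 = 5.723, D₂ = 1/ε_s+1/ε₂−1 = 6.262.
Solve for T_s⁴: T_s⁴ = (D₂·T₁⁴ + D₁·T₂⁴)/(D₁+D₂) = 1.898×10¹⁰ K⁴.

T_s ≈ 371 K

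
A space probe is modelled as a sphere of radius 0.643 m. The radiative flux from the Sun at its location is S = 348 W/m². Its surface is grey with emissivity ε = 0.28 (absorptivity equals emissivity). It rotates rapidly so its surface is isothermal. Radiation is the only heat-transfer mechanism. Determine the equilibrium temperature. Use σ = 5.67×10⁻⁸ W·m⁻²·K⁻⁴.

At equilibrium, absorbed power = emitted power.
Absorbing cross-section = πr² = 1.299 m²; emitting surface = 4πr² = 5.196 m² (ratio 4).
εS·A_cross = εσ·A_surf·T⁴  ⇒  T⁴ = S/(4σ)   (ε cancels).
T⁴ = 348/(4·5.67×10⁻⁸) = 1.534×10⁹ K⁴.
T = (1.534×10⁹)^(1/4).

T ≈ 198 K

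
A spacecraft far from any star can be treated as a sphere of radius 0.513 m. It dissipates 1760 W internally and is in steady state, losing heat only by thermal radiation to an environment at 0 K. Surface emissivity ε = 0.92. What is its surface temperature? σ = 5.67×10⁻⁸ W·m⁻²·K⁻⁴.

T ≈ 318 K

Steady state: internal power = radiated power, P = εσA T⁴.
Radiating area A = 4πr² = 3.307 m².
T⁴ = P/(εσA) = 1760/(0.92·5.67×10⁻⁸·3.307) = 1.020×10¹⁰ K⁴.
T = (1.020×10¹⁰)^(1/4).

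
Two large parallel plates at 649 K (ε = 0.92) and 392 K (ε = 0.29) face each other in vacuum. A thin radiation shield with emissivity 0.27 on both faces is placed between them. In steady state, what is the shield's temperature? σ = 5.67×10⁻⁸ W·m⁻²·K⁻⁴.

In steady state the net flux on the hot side equals that on the cold side.
σ(T₁⁴−T_s⁴)/D₁ = σ(T_s⁴−T₂⁴)/D₂, with D₁ = 1/ε₁+1/ε_s−1 = 3.791, D₂ = 1/ε_s+1/ε₂−1 = 6.152.
Solve for T_s⁴: T_s⁴ = (D₂·T₁⁴ + D₁·T₂⁴)/(D₁+D₂) = 1.188×10¹¹ K⁴.

T_s ≈ 587 K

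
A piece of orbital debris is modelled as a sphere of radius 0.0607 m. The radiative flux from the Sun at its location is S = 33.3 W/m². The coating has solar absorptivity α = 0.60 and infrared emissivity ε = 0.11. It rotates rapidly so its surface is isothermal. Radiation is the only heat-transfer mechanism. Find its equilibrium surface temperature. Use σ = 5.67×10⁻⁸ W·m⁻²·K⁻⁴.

At equilibrium, absorbed power = emitted power.
Absorbing cross-section = πr² = 0.01158 m²; emitting surface = 4πr² = 0.04630 m² (ratio 4).
αS·A_cross = εσ·A_surf·T⁴  ⇒  T⁴ = αS/(ε·4σ).
T⁴ = 0.600·33.3/(0.11·4·5.67×10⁻⁸) = 8.009×10⁸ K⁴.
T = (8.009×10⁸)^(1/4).

T ≈ 168 K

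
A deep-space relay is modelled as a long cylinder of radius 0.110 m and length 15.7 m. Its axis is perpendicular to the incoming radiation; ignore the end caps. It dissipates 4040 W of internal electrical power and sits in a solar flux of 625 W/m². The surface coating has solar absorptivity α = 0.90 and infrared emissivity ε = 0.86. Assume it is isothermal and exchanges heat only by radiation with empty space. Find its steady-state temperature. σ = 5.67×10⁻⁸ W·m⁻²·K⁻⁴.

At steady state, absorbed solar power + internal power = radiated power.
Absorbed: α·S·A_cross = 0.90·625·3.454 = 1943 W (cross-section 2rL).
Total input = 1943 + 4040 = 5983 W.
Radiated: εσ·A_surf·T⁴ with A_surf = 2πrL = 10.85 m².
T⁴ = 5983/(0.86·5.67×10⁻⁸·10.85) = 1.131×10¹⁰ K⁴.

T ≈ 326 K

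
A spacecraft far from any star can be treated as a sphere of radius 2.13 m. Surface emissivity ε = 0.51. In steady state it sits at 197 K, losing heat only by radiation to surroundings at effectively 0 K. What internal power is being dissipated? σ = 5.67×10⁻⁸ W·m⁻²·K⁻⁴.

P ≈ 2480 W

Steady state: P = εσA T⁴.
A = 4πr² = 57.01 m²; T⁴ = (197)⁴ = 1.506×10⁹ K⁴.
P = 0.51 × 5.67×10⁻⁸ × 57.01 × 1.506×10⁹.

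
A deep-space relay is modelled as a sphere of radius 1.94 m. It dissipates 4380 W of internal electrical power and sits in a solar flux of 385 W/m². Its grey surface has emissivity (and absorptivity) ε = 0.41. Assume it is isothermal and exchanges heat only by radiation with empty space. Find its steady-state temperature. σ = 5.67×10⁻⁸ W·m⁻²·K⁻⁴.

At steady state, absorbed solar power + internal power = radiated power.
Absorbed: α·S·A_cross = 0.41·385·11.82 = 1866 W (cross-section πr²).
Total input = 1866 + 4380 = 6246 W.
Radiated: εσ·A_surf·T⁴ with A_surf = 4πr² = 47.29 m².
T⁴ = 6246/(0.41·5.67×10⁻⁸·47.29) = 5.681×10⁹ K⁴.

T ≈ 275 K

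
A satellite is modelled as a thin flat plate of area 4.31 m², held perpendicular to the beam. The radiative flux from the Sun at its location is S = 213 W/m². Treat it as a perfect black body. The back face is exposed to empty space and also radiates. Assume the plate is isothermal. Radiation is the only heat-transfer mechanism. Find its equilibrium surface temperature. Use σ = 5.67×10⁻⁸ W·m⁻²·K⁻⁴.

At equilibrium, absorbed power = emitted power.
Absorbing cross-section = A = 4.310 m²; emitting surface = 2A = 8.620 m² (ratio 2).
S·A_cross = εσ·A_surf·T⁴  ⇒  T⁴ = S/(2σ).
T⁴ = 1.00·213/(2·5.67×10⁻⁸) = 1.878×10⁹ K⁴.
T = (1.878×10⁹)^(1/4).

T ≈ 208 K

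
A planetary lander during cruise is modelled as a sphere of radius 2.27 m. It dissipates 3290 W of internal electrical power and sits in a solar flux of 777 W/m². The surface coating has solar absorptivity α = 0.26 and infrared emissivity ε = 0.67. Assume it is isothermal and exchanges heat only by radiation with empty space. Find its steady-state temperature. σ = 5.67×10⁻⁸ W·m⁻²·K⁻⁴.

At steady state, absorbed solar power + internal power = radiated power.
Absorbed: α·S·A_cross = 0.26·777·16.19 = 3270 W (cross-section πr²).
Total input = 3270 + 3290 = 6560 W.
Radiated: εσ·A_surf·T⁴ with A_surf = 4πr² = 64.75 m².
T⁴ = 6560/(0.67·5.67×10⁻⁸·64.75) = 2.667×10⁹ K⁴.

T ≈ 227 K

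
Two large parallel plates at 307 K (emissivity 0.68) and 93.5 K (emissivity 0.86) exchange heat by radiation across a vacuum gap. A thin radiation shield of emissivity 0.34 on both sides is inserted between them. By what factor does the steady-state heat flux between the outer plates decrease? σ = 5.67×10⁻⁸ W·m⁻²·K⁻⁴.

factor ≈ 3.99

Without shield: q₀ = σΔ(T⁴)/(1/ε₁+1/ε₂−1) with denominator 1.633.
With shield the two gaps are in series; the resistances add: (1/ε₁+1/ε_s−1)+(1/ε_s+1/ε₂−1) = 3.412+3.104 = 6.516.
Heat-flux ratio q₀/q = 6.516/1.633.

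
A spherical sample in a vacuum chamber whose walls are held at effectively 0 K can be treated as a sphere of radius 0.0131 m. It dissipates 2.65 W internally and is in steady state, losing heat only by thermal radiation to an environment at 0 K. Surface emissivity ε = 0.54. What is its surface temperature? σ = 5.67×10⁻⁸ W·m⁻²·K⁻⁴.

T ≈ 448 K

Steady state: internal power = radiated power, P = εσA T⁴.
Radiating area A = 4πr² = 0.002157 m².
T⁴ = P/(εσA) = 2.65/(0.54·5.67×10⁻⁸·0.002157) = 4.013×10¹⁰ K⁴.
T = (4.013×10¹⁰)^(1/4).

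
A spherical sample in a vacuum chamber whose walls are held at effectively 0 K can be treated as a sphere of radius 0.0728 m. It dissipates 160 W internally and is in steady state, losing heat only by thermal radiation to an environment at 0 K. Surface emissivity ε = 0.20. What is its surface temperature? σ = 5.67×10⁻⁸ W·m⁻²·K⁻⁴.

Steady state: internal power = radiated power, P = εσA T⁴.
Radiating area A = 4πr² = 0.06660 m².
T⁴ = P/(εσA) = 160/(0.20·5.67×10⁻⁸·0.06660) = 2.119×10¹¹ K⁴.
T = (2.119×10¹¹)^(1/4).

T ≈ 678 K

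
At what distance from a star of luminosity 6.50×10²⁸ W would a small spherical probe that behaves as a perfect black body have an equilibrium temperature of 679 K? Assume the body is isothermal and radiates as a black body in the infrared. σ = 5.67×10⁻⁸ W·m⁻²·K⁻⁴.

d ≈ 3.28×10¹¹ m

For an isothermal black-emitting sphere, (1−a)S·πr² = σ·4πr²·T⁴ ⇒ S = 4σT⁴/(1−a).
S = 4·5.67×10⁻⁸·(679)⁴/1.00 = 48210 W/m².
Flux falls as S = L/(4πd²), so d = √(L/(4πS)) = √(6.50×10²⁸/(4π·48210)).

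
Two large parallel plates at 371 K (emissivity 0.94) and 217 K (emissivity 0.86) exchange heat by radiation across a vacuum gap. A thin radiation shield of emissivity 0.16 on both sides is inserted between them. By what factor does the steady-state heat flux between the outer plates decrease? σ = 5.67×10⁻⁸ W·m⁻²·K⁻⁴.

Without shield: q₀ = σΔ(T⁴)/(1/ε₁+1/ε₂−1) with denominator 1.227.
With shield the two gaps are in series; the resistances add: (1/ε₁+1/ε_s−1)+(1/ε_s+1/ε₂−1) = 6.314+6.413 = 12.73.
Heat-flux ratio q₀/q = 12.73/1.227.

factor ≈ 10.4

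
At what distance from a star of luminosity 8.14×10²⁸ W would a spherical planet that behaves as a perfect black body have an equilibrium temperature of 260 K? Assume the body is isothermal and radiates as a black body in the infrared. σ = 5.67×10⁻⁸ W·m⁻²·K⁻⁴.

d ≈ 2.50×10¹² m

For an isothermal black-emitting sphere, (1−a)S·πr² = σ·4πr²·T⁴ ⇒ S = 4σT⁴/(1−a).
S = 4·5.67×10⁻⁸·(260)⁴/1.00 = 1036 W/m².
Flux falls as S = L/(4πd²), so d = √(L/(4πS)) = √(8.14×10²⁸/(4π·1036)).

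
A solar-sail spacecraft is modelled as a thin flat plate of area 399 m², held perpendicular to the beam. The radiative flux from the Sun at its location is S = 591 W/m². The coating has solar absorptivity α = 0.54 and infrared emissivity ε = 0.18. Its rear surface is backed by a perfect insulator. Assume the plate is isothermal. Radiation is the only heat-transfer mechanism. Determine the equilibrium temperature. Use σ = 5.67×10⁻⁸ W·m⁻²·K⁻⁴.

T ≈ 421 K

At equilibrium, absorbed power = emitted power.
Absorbing cross-section = A = 399.0 m²; emitting surface = A = 399.0 m² (ratio 1).
αS·A_cross = εσ·A_surf·T⁴  ⇒  T⁴ = αS/(ε·1σ).
T⁴ = 0.540·591/(0.18·1·5.67×10⁻⁸) = 3.127×10¹⁰ K⁴.
T = (3.127×10¹⁰)^(1/4).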